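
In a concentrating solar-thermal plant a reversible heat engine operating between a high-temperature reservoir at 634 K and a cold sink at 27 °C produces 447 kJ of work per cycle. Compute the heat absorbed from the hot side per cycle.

Q_H ≈ 849 kJ

T_C = 27 °C → 27 + 273.15 = 300.15 K.
Since the cycle is reversible, η = 1 − T_C/T_H = 1 − 300.15/634.00 = 0.5266.
Q_H = W/η = 447/0.5266 = 849 kJ.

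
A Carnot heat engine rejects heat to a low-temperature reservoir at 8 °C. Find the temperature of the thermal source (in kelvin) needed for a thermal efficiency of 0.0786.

T_C = 8 °C → 8 + 273.15 = 281.15 K.
From η = 1 − T_C/T_H, solving for T_H gives T_H = T_C/(1 − η) = 281.15/(1 − 0.0786) = 305 K.

T_H ≈ 305 K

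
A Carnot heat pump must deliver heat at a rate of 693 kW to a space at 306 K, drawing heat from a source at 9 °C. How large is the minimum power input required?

T_C = 9 °C → 9 + 273.15 = 282.15 K.
The Carnot heat-pump COP is COP_HP = T_H/(T_H − T_C) = 306.00/23.85 = 12.8302.
W = Q_H/COP_HP = 693/12.8302 = 54.0 kW.

Ẇ_in ≈ 54.0 kW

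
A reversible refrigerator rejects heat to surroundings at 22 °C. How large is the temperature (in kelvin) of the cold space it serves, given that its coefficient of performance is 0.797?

T_H = 22 °C → 22 + 273.15 = 295.15 K.
COP_R = T_C/(T_H − T_C) ⇒ T_C = T_H·COP_R/(1 + COP_R) = 295.15 × 0.797/(1 + 0.797) = 131 K.

T_C ≈ 131 K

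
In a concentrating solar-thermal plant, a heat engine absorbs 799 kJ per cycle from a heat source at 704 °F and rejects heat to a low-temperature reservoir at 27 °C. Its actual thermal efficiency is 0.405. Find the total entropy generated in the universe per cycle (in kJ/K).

ΔS_univ ≈ 0.348 kJ/K

T_H = 704 °F → (704 − 32) × 5/9 = 373.33 °C = 646.48 K.
T_C = 27 °C → 27 + 273.15 = 300.15 K.
W = η·Q_H = 0.405 × 799 = 323.6 kJ, so Q_C = Q_H − W = 475.4 kJ.
Entropy balance on the reservoirs: −Q_H/T_H = -1.236 kJ/K, +Q_C/T_C = 1.584 kJ/K.
ΔS_univ = −Q_H/T_H + Q_C/T_C = 0.348 kJ/K (> 0, since η = 0.405 < η_Carnot = 0.536).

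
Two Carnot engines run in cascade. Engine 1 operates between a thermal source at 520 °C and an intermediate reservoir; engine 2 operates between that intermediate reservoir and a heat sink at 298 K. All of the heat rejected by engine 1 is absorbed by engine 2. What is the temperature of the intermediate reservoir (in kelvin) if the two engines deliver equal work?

T_H = 520 °C → 520 + 273.15 = 793.15 K.
For reversible stages Q_m = Q_H·(T_m/T_H). Setting W₁ = Q_H(1 − T_m/T_H) equal to W₂ = Q_m(1 − T_C/T_m) = Q_H·(T_m − T_C)/T_H gives T_H − T_m = T_m − T_C, so T_m = (T_H + T_C)/2 = (793.15 + 298.00)/2 = 545.6 K.

T_m ≈ 545.6 K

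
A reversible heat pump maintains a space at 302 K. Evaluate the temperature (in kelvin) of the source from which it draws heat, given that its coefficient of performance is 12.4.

T_C ≈ 277.6 K

COP_HP = T_H/(T_H − T_C) ⇒ T_C = T_H·(COP_HP − 1)/COP_HP = 302.00 × (12.4 − 1)/12.4 = 277.6 K.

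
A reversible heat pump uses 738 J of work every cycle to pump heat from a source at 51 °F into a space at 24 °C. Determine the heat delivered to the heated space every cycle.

T_H = 24 °C → 24 + 273.15 = 297.15 K.
T_C = 51 °F → (51 − 32) × 5/9 = 10.56 °C = 283.71 K.
For a reversible heat pump, COP_HP = T_H/(T_H − T_C) = 297.15/13.44 = 22.1021.
Q_H = COP_HP · W = 22.1021 × 738 = 16300 J.

Q_H ≈ 16300 J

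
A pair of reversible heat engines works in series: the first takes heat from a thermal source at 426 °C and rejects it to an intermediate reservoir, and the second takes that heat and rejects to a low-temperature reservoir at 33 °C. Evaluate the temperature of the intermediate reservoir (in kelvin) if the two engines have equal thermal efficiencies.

T_m ≈ 463 K

T_H = 426 °C → 426 + 273.15 = 699.15 K.
T_C = 33 °C → 33 + 273.15 = 306.15 K.
Equal efficiencies require 1 − T_m/T_H = 1 − T_C/T_m, i.e. T_m/T_H = T_C/T_m, so T_m = √(T_H·T_C) = √(699.15 × 306.15) = 463 K.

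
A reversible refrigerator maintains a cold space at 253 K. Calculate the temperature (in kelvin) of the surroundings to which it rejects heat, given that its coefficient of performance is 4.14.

COP_R = T_C/(T_H − T_C) ⇒ T_H = T_C·(1 + 1/COP_R) = 253.00 × (1 + 1/4.14) = 314 K.

T_H ≈ 314 K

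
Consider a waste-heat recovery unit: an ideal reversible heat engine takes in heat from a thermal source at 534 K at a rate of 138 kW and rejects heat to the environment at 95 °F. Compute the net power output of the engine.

Ẇ ≈ 58.4 kW

T_C = 95 °F → (95 − 32) × 5/9 = 35.00 °C = 308.15 K.
For a reversible engine, η = 1 − T_C/T_H = 1 − 308.15/534.00 = 0.4229.
W = η·Q_H = 0.4229 × 138 = 58.4 kW.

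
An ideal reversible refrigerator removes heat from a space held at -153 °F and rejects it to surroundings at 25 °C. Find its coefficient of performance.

COP_R ≈ 1.33

T_H = 25 °C → 25 + 273.15 = 298.15 K.
T_C = -153 °F → (-153 − 32) × 5/9 = -102.78 °C = 170.37 K.
The reversible coefficient of performance is COP_R = T_C/(T_H − T_C) = 170.37/(298.15 − 170.37) = 1.33.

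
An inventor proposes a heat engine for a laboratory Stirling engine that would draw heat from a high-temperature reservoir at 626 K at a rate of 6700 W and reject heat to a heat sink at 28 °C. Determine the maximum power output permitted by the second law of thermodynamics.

Ẇ_max ≈ 3477 W

T_C = 28 °C → 28 + 273.15 = 301.15 K.
The upper bound on efficiency is η_max = 1 − T_C/T_H = 1 − 301.15/626.00 = 0.5189.
W_max = η_max · Q_H = 0.5189 × 6700 = 3477 W.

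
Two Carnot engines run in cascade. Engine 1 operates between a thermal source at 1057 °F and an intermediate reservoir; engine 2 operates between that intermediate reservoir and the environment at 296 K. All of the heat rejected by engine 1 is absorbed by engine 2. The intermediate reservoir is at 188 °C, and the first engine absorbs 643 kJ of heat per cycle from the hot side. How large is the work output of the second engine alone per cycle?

W₂ ≈ 126 kJ

T_H = 1057 °F → (1057 − 32) × 5/9 = 569.44 °C = 842.59 K.
T_m = 188 °C → 188 + 273.15 = 461.15 K.
Heat entering the second stage: Q_m = Q_H·(T_m/T_H) = 643 × 461.15/842.59 = 352 kJ.
Second-stage efficiency η₂ = 1 − T_C/T_m = 1 − 296.00/461.15 = 0.3581, so W₂ = η₂·Q_m = 126 kJ.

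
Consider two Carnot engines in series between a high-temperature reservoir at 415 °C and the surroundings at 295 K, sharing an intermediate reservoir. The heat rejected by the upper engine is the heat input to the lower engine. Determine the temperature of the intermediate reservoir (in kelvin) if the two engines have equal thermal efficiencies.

T_m ≈ 451 K

T_H = 415 °C → 415 + 273.15 = 688.15 K.
Equal efficiencies require 1 − T_m/T_H = 1 − T_C/T_m, i.e. T_m/T_H = T_C/T_m, so T_m = √(T_H·T_C) = √(688.15 × 295.00) = 451 K.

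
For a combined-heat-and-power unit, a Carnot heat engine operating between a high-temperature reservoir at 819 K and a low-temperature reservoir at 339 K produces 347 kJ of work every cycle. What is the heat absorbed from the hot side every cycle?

Q_H ≈ 592 kJ

Carnot efficiency: η = 1 − T_C/T_H = 1 − 339.00/819.00 = 0.5861.
Q_H = W/η = 347/0.5861 = 592 kJ.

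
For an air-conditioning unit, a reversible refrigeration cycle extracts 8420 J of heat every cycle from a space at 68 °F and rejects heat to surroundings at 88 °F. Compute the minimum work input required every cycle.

T_H = 88 °F → (88 − 32) × 5/9 = 31.11 °C = 304.26 K.
T_C = 68 °F → (68 − 32) × 5/9 = 20.00 °C = 293.15 K.
Carnot COP: COP_R = T_C/(T_H − T_C) = 293.15/11.11 = 26.3835.
W = Q_C/COP_R = 8420/26.3835 = 319 J.

W_in ≈ 319 J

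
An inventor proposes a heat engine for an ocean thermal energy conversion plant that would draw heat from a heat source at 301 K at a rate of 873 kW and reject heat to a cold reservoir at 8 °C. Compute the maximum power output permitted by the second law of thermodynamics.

T_C = 8 °C → 8 + 273.15 = 281.15 K.
The upper bound on efficiency is η_max = 1 − T_C/T_H = 1 − 281.15/301.00 = 0.0659.
W_max = η_max · Q_H = 0.0659 × 873 = 57.6 kW.

Ẇ_max ≈ 57.6 kW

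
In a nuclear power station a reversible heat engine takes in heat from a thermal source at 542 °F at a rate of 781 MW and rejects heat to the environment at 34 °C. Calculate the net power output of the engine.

Ẇ ≈ 350 MW

T_H = 542 °F → (542 − 32) × 5/9 = 283.33 °C = 556.48 K.
T_C = 34 °C → 34 + 273.15 = 307.15 K.
The Carnot efficiency is η = 1 − T_C/T_H = 1 − 307.15/556.48 = 0.4481.
W = η·Q_H = 0.4481 × 781 = 350 MW.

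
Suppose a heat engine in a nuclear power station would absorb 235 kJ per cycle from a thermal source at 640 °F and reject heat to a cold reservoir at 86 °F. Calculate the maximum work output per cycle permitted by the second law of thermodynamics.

W_max ≈ 118 kJ

T_H = 640 °F → (640 − 32) × 5/9 = 337.78 °C = 610.93 K.
T_C = 86 °F → (86 − 32) × 5/9 = 30.00 °C = 303.15 K.
The second-law ceiling is the Carnot efficiency, η_max = 1 − T_C/T_H = 1 − 303.15/610.93 = 0.5038.
W_max = η_max · Q_H = 0.5038 × 235 = 118 kJ.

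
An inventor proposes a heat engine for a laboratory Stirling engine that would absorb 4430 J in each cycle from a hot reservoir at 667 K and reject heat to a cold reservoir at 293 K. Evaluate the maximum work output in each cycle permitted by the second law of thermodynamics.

The upper bound on efficiency is η_max = 1 − T_C/T_H = 1 − 293.00/667.00 = 0.5607.
W_max = η_max · Q_H = 0.5607 × 4430 = 2480 J.

W_max ≈ 2480 J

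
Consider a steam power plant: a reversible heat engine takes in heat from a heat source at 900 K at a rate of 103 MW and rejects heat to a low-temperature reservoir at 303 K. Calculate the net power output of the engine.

Ẇ ≈ 68.3 MW

η_rev = 1 − T_C/T_H = 1 − 303.00/900.00 = 0.6633.
W = η·Q_H = 0.6633 × 103 = 68.3 MW.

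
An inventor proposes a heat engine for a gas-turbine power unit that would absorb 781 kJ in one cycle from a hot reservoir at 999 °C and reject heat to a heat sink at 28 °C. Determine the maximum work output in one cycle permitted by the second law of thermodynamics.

T_H = 999 °C → 999 + 273.15 = 1272.15 K.
T_C = 28 °C → 28 + 273.15 = 301.15 K.
The upper bound on efficiency is η_max = 1 − T_C/T_H = 1 − 301.15/1272.15 = 0.7633.
W_max = η_max · Q_H = 0.7633 × 781 = 596 kJ.

W_max ≈ 596 kJ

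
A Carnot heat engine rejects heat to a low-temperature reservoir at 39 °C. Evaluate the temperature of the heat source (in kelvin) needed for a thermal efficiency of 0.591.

T_H ≈ 763.2 K

T_C = 39 °C → 39 + 273.15 = 312.15 K.
From η = 1 − T_C/T_H, solving for T_H gives T_H = T_C/(1 − η) = 312.15/(1 − 0.591) = 763.2 K.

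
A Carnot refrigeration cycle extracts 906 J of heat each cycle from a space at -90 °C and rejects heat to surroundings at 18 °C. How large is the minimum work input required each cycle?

W_in ≈ 534 J

T_H = 18 °C → 18 + 273.15 = 291.15 K.
T_C = -90 °C → -90 + 273.15 = 183.15 K.
Carnot COP: COP_R = T_C/(T_H − T_C) = 183.15/108.00 = 1.6958.
W = Q_C/COP_R = 906/1.6958 = 534 J.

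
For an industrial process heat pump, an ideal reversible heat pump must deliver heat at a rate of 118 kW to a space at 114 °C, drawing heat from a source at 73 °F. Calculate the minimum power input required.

T_H = 114 °C → 114 + 273.15 = 387.15 K.
T_C = 73 °F → (73 − 32) × 5/9 = 22.78 °C = 295.93 K.
The Carnot heat-pump COP is COP_HP = T_H/(T_H − T_C) = 387.15/91.22 = 4.2440.
W = Q_H/COP_HP = 118/4.2440 = 27.8 kW.

Ẇ_in ≈ 27.8 kW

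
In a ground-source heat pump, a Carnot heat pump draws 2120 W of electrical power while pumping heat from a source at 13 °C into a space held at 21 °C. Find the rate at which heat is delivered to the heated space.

Q̇_H ≈ 77900 W

T_H = 21 °C → 21 + 273.15 = 294.15 K.
T_C = 13 °C → 13 + 273.15 = 286.15 K.
COP_HP = T_H/(T_H − T_C) = 294.15/8.00 = 36.7687.
Q_H = COP_HP · W = 36.7687 × 2120 = 77900 W.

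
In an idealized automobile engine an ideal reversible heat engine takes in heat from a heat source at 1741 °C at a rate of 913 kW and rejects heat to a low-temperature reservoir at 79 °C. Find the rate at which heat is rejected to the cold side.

Q̇_C ≈ 160 kW

T_H = 1741 °C → 1741 + 273.15 = 2014.15 K.
T_C = 79 °C → 79 + 273.15 = 352.15 K.
The Carnot efficiency is η = 1 − T_C/T_H = 1 − 352.15/2014.15 = 0.8252.
For a reversible cycle Q_C/Q_H = T_C/T_H, so Q_C = 913 × 352.15/2014.15 = 160 kW.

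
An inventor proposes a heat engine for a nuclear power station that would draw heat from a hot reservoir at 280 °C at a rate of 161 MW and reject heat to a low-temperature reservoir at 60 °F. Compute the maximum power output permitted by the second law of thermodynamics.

Ẇ_max ≈ 77.0 MW

T_H = 280 °C → 280 + 273.15 = 553.15 K.
T_C = 60 °F → (60 − 32) × 5/9 = 15.56 °C = 288.71 K.
By the Carnot theorem, η_max = 1 − T_C/T_H = 1 − 288.71/553.15 = 0.4781.
W_max = η_max · Q_H = 0.4781 × 161 = 77.0 MW.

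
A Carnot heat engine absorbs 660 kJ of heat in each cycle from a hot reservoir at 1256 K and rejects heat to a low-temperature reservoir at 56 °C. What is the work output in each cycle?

W ≈ 487 kJ

T_C = 56 °C → 56 + 273.15 = 329.15 K.
η_rev = 1 − T_C/T_H = 1 − 329.15/1256.00 = 0.7379.
W = η·Q_H = 0.7379 × 660 = 487 kJ.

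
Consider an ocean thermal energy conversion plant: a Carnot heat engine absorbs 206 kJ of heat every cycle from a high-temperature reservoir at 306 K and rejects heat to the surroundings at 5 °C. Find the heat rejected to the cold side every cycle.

T_C = 5 °C → 5 + 273.15 = 278.15 K.
Since the cycle is reversible, η = 1 − T_C/T_H = 1 − 278.15/306.00 = 0.0910.
For a reversible cycle Q_C/Q_H = T_C/T_H, so Q_C = 206 × 278.15/306.00 = 187.3 kJ.

Q_C ≈ 187.3 kJ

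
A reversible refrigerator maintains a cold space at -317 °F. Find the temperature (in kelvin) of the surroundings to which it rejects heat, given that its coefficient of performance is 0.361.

T_C = -317 °F → (-317 − 32) × 5/9 = -193.89 °C = 79.26 K.
COP_R = T_C/(T_H − T_C) ⇒ T_H = T_C·(1 + 1/COP_R) = 79.26 × (1 + 1/0.361) = 299 K.

T_H ≈ 299 K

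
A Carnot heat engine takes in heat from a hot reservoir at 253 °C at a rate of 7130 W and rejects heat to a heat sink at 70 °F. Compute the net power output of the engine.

T_H = 253 °C → 253 + 273.15 = 526.15 K.
T_C = 70 °F → (70 − 32) × 5/9 = 21.11 °C = 294.26 K.
The Carnot efficiency is η = 1 − T_C/T_H = 1 − 294.26/526.15 = 0.4407.
W = η·Q_H = 0.4407 × 7130 = 3140 W.

Ẇ ≈ 3140 W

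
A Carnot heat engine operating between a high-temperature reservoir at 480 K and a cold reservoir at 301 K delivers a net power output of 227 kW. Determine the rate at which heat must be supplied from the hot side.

Q̇_H ≈ 609 kW

For a reversible engine, η = 1 − T_C/T_H = 1 − 301.00/480.00 = 0.3729.
Q_H = W/η = 227/0.3729 = 609 kW.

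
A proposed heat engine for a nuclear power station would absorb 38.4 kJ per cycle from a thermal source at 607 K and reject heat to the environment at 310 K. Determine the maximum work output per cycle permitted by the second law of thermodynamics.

W_max ≈ 18.8 kJ

No engine can exceed the Carnot limit: η_max = 1 − T_C/T_H = 1 − 310.00/607.00 = 0.4893.
W_max = η_max · Q_H = 0.4893 × 38.4 = 18.8 kJ.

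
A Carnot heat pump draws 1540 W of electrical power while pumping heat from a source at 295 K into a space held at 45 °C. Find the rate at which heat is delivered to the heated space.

T_H = 45 °C → 45 + 273.15 = 318.15 K.
Reversible heating COP: COP_HP = T_H/(T_H − T_C) = 318.15/23.15 = 13.7430.
Q_H = COP_HP · W = 13.7430 × 1540 = 21200 W.

Q̇_H ≈ 21200 W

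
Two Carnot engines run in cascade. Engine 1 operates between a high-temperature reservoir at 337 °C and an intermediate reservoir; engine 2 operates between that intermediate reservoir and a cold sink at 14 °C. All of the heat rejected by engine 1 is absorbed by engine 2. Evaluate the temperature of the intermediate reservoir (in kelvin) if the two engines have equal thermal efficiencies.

T_m ≈ 419 K

T_H = 337 °C → 337 + 273.15 = 610.15 K.
T_C = 14 °C → 14 + 273.15 = 287.15 K.
Equal efficiencies require 1 − T_m/T_H = 1 − T_C/T_m, i.e. T_m/T_H = T_C/T_m, so T_m = √(T_H·T_C) = √(610.15 × 287.15) = 419 K.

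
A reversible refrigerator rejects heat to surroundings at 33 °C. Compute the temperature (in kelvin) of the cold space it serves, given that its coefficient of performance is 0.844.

T_H = 33 °C → 33 + 273.15 = 306.15 K.
COP_R = T_C/(T_H − T_C) ⇒ T_C = T_H·COP_R/(1 + COP_R) = 306.15 × 0.844/(1 + 0.844) = 140 K.

T_C ≈ 140 K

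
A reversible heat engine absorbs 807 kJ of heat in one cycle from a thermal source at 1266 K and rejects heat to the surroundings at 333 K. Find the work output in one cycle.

W ≈ 594.7 kJ

Carnot efficiency: η = 1 − T_C/T_H = 1 − 333.00/1266.00 = 0.7370.
W = η·Q_H = 0.7370 × 807 = 594.7 kJ.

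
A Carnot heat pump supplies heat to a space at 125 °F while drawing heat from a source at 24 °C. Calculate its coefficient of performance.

COP_HP ≈ 11.7

T_H = 125 °F → (125 − 32) × 5/9 = 51.67 °C = 324.82 K.
T_C = 24 °C → 24 + 273.15 = 297.15 K.
Reversible heating COP: COP_HP = T_H/(T_H − T_C) = 324.82/(324.82 − 297.15) = 11.7.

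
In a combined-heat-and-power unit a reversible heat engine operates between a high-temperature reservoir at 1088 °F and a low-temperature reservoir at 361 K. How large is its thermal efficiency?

η ≈ 0.5801

T_H = 1088 °F → (1088 − 32) × 5/9 = 586.67 °C = 859.82 K.
Since the cycle is reversible, η = 1 − T_C/T_H = 1 − 361.00/859.82 = 0.5801.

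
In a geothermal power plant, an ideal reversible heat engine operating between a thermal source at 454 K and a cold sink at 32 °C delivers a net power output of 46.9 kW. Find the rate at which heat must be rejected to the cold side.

T_C = 32 °C → 32 + 273.15 = 305.15 K.
The Carnot efficiency is η = 1 − T_C/T_H = 1 − 305.15/454.00 = 0.3279.
Since Q_C/Q_H = T_C/T_H and Q_H = W/η, Q_C = W·T_C/(T_H − T_C) = 46.9 × 305.15/148.85 = 96.1 kW.

Q̇_C ≈ 96.1 kW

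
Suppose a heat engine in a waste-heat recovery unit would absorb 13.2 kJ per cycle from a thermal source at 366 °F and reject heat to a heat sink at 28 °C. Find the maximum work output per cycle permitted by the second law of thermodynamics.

W_max ≈ 4.534 kJ

T_H = 366 °F → (366 − 32) × 5/9 = 185.56 °C = 458.71 K.
T_C = 28 °C → 28 + 273.15 = 301.15 K.
The second-law ceiling is the Carnot efficiency, η_max = 1 − T_C/T_H = 1 − 301.15/458.71 = 0.3435.
W_max = η_max · Q_H = 0.3435 × 13.2 = 4.534 kJ.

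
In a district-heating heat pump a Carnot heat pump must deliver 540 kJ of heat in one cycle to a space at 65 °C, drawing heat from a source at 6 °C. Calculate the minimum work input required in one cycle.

W_in ≈ 94.2 kJ

T_H = 65 °C → 65 + 273.15 = 338.15 K.
T_C = 6 °C → 6 + 273.15 = 279.15 K.
COP_HP = T_H/(T_H − T_C) = 338.15/59.00 = 5.7314.
W = Q_H/COP_HP = 540/5.7314 = 94.2 kJ.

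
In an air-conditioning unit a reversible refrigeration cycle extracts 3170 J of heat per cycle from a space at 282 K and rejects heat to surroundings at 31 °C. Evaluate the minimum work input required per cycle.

T_H = 31 °C → 31 + 273.15 = 304.15 K.
COP_R = T_C/(T_H − T_C) = 282.00/22.15 = 12.7314.
W = Q_C/COP_R = 3170/12.7314 = 249 J.

W_in ≈ 249 J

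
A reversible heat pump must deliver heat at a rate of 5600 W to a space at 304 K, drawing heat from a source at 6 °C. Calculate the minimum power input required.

T_C = 6 °C → 6 + 273.15 = 279.15 K.
COP_HP = T_H/(T_H − T_C) = 304.00/24.85 = 12.2334.
W = Q_H/COP_HP = 5600/12.2334 = 458 W.

Ẇ_in ≈ 458 W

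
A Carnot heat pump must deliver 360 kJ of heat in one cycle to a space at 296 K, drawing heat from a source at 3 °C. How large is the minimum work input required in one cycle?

W_in ≈ 24.1 kJ

T_C = 3 °C → 3 + 273.15 = 276.15 K.
For a reversible heat pump, COP_HP = T_H/(T_H − T_C) = 296.00/19.85 = 14.9118.
W = Q_H/COP_HP = 360/14.9118 = 24.1 kJ.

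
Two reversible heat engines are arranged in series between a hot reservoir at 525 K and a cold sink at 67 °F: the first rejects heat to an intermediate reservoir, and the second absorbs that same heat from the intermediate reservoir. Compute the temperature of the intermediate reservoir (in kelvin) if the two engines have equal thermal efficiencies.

T_m ≈ 391.9 K

T_C = 67 °F → (67 − 32) × 5/9 = 19.44 °C = 292.59 K.
Equal efficiencies require 1 − T_m/T_H = 1 − T_C/T_m, i.e. T_m/T_H = T_C/T_m, so T_m = √(T_H·T_C) = √(525.00 × 292.59) = 391.9 K.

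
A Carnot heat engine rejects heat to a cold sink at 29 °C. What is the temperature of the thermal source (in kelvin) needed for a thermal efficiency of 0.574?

T_C = 29 °C → 29 + 273.15 = 302.15 K.
From η = 1 − T_C/T_H, solving for T_H gives T_H = T_C/(1 − η) = 302.15/(1 − 0.574) = 709.3 K.

T_H ≈ 709.3 K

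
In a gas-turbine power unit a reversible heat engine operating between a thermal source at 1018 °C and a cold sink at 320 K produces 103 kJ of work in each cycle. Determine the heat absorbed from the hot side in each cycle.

T_H = 1018 °C → 1018 + 273.15 = 1291.15 K.
For a reversible engine, η = 1 − T_C/T_H = 1 − 320.00/1291.15 = 0.7522.
Q_H = W/η = 103/0.7522 = 136.9 kJ.

Q_H ≈ 136.9 kJ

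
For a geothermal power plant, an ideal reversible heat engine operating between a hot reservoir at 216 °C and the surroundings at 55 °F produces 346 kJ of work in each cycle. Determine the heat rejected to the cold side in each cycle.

T_H = 216 °C → 216 + 273.15 = 489.15 K.
T_C = 55 °F → (55 − 32) × 5/9 = 12.78 °C = 285.93 K.
For a reversible engine, η = 1 − T_C/T_H = 1 − 285.93/489.15 = 0.4155.
Since Q_C/Q_H = T_C/T_H and Q_H = W/η, Q_C = W·T_C/(T_H − T_C) = 346 × 285.93/203.22 = 487 kJ.

Q_C ≈ 487 kJ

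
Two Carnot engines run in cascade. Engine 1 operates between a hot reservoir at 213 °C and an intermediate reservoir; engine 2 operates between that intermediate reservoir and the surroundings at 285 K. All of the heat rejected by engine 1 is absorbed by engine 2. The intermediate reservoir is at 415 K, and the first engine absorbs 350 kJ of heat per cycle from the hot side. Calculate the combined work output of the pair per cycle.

T_H = 213 °C → 213 + 273.15 = 486.15 K.
Two reversible stages in series are equivalent to a single Carnot engine between T_H and T_C, so η_total = 1 − T_C/T_H = 1 − 285.00/486.15 = 0.4138.
W_total = η_total · Q_H = 0.4138 × 350 = 145 kJ.

W_total ≈ 145 kJ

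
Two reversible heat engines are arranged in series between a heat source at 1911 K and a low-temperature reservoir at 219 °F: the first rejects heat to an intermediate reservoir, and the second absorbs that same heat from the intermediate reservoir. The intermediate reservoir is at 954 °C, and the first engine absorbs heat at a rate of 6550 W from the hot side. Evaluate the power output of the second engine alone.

Ẇ₂ ≈ 2910 W

T_C = 219 °F → (219 − 32) × 5/9 = 103.89 °C = 377.04 K.
T_m = 954 °C → 954 + 273.15 = 1227.15 K.
Heat entering the second stage: Q_m = Q_H·(T_m/T_H) = 6550 × 1227.15/1911.00 = 4210 W.
Second-stage efficiency η₂ = 1 − T_C/T_m = 1 − 377.04/1227.15 = 0.6928, so W₂ = η₂·Q_m = 2910 W.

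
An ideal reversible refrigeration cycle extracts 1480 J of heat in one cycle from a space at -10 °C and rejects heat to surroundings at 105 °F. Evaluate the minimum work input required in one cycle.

W_in ≈ 284 J

T_H = 105 °F → (105 − 32) × 5/9 = 40.56 °C = 313.71 K.
T_C = -10 °C → -10 + 273.15 = 263.15 K.
COP_R = T_C/(T_H − T_C) = 263.15/50.56 = 5.2052.
W = Q_C/COP_R = 1480/5.2052 = 284 J.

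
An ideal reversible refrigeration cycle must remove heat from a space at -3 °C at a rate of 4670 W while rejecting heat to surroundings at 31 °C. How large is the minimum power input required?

Ẇ_in ≈ 587.7 W

T_H = 31 °C → 31 + 273.15 = 304.15 K.
T_C = -3 °C → -3 + 273.15 = 270.15 K.
COP_R = T_C/(T_H − T_C) = 270.15/34.00 = 7.9456.
W = Q_C/COP_R = 4670/7.9456 = 587.7 W.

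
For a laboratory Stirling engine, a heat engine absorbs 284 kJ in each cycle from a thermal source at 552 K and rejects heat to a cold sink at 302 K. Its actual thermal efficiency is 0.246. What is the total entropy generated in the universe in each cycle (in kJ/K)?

ΔS_univ ≈ 0.195 kJ/K

W = η·Q_H = 0.246 × 284 = 69.86 kJ, so Q_C = Q_H − W = 214.1 kJ.
The hot reservoir loses entropy Q_H/T_H = 284/552.00 = 0.5145 kJ/K; the cold reservoir gains Q_C/T_C = 214.1/302.00 = 0.7091 kJ/K.
ΔS_univ = −Q_H/T_H + Q_C/T_C = 0.195 kJ/K (> 0, since η = 0.246 < η_Carnot = 0.453).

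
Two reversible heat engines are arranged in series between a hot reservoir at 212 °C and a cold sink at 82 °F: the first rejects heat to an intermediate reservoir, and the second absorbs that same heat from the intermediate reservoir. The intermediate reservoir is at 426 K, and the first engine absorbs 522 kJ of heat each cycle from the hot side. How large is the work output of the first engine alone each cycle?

W₁ ≈ 63.6 kJ

T_H = 212 °C → 212 + 273.15 = 485.15 K.
T_C = 82 °F → (82 − 32) × 5/9 = 27.78 °C = 300.93 K.
First-stage efficiency η₁ = 1 − T_m/T_H = 1 − 426.00/485.15 = 0.1219.
W₁ = η₁·Q_H = 0.1219 × 522 = 63.6 kJ.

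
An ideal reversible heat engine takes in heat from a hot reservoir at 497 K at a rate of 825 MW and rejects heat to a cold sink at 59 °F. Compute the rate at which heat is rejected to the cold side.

T_C = 59 °F → (59 − 32) × 5/9 = 15.00 °C = 288.15 K.
The Carnot efficiency is η = 1 − T_C/T_H = 1 − 288.15/497.00 = 0.4202.
For a reversible cycle Q_C/Q_H = T_C/T_H, so Q_C = 825 × 288.15/497.00 = 478.3 MW.

Q̇_C ≈ 478.3 MW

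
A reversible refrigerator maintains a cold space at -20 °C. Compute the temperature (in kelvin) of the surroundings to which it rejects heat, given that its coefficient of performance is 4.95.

T_H ≈ 304 K

T_C = -20 °C → -20 + 273.15 = 253.15 K.
COP_R = T_C/(T_H − T_C) ⇒ T_H = T_C·(1 + 1/COP_R) = 253.15 × (1 + 1/4.95) = 304 K.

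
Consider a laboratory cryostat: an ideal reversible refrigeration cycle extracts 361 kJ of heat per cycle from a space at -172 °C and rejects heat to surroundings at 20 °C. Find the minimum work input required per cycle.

W_in ≈ 685.2 kJ

T_H = 20 °C → 20 + 273.15 = 293.15 K.
T_C = -172 °C → -172 + 273.15 = 101.15 K.
Carnot COP: COP_R = T_C/(T_H − T_C) = 101.15/192.00 = 0.5268.
W = Q_C/COP_R = 361/0.5268 = 685.2 kJ.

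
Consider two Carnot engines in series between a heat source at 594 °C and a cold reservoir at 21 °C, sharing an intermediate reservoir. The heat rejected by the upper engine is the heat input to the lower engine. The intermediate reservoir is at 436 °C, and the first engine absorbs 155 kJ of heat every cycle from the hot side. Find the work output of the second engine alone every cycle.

T_H = 594 °C → 594 + 273.15 = 867.15 K.
T_C = 21 °C → 21 + 273.15 = 294.15 K.
T_m = 436 °C → 436 + 273.15 = 709.15 K.
Heat entering the second stage: Q_m = Q_H·(T_m/T_H) = 155 × 709.15/867.15 = 126.8 kJ.
Second-stage efficiency η₂ = 1 − T_C/T_m = 1 − 294.15/709.15 = 0.5852, so W₂ = η₂·Q_m = 74.18 kJ.

W₂ ≈ 74.18 kJ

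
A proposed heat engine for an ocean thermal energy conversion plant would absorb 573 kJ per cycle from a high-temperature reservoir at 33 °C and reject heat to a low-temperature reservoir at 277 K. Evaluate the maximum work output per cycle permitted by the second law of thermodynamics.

W_max ≈ 54.56 kJ

T_H = 33 °C → 33 + 273.15 = 306.15 K.
The upper bound on efficiency is η_max = 1 − T_C/T_H = 1 − 277.00/306.15 = 0.0952.
W_max = η_max · Q_H = 0.0952 × 573 = 54.56 kJ.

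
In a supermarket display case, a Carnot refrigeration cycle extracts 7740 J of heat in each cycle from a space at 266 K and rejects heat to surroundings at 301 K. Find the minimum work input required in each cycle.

COP_R = T_C/(T_H − T_C) = 266.00/35.00 = 7.6000.
W = Q_C/COP_R = 7740/7.6000 = 1018 J.

W_in ≈ 1018 J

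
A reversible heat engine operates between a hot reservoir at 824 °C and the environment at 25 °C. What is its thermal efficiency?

T_H = 824 °C → 824 + 273.15 = 1097.15 K.
T_C = 25 °C → 25 + 273.15 = 298.15 K.
The Carnot efficiency is η = 1 − T_C/T_H = 1 − 298.15/1097.15 = 0.728.

η ≈ 0.728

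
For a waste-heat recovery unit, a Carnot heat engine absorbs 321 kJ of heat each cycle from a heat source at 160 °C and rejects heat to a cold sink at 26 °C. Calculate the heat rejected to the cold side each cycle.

T_H = 160 °C → 160 + 273.15 = 433.15 K.
T_C = 26 °C → 26 + 273.15 = 299.15 K.
For a reversible engine, η = 1 − T_C/T_H = 1 − 299.15/433.15 = 0.3094.
For a reversible cycle Q_C/Q_H = T_C/T_H, so Q_C = 321 × 299.15/433.15 = 221.7 kJ.

Q_C ≈ 221.7 kJ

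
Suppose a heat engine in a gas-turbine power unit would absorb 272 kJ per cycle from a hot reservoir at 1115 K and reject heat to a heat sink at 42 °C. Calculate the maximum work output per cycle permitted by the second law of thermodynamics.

W_max ≈ 195.1 kJ

T_C = 42 °C → 42 + 273.15 = 315.15 K.
By the Carnot theorem, η_max = 1 − T_C/T_H = 1 − 315.15/1115.00 = 0.7174.
W_max = η_max · Q_H = 0.7174 × 272 = 195.1 kJ.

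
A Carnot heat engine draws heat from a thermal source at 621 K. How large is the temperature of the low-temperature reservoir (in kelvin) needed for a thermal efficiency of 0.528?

T_C ≈ 293 K

From η = 1 − T_C/T_H, T_C = T_H·(1 − η) = 621.00 × (1 − 0.528) = 293 K.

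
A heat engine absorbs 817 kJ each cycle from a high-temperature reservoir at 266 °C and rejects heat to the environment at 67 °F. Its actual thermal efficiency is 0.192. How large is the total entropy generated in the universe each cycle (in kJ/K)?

ΔS_univ ≈ 0.741 kJ/K

T_H = 266 °C → 266 + 273.15 = 539.15 K.
T_C = 67 °F → (67 − 32) × 5/9 = 19.44 °C = 292.59 K.
W = η·Q_H = 0.192 × 817 = 156.9 kJ, so Q_C = Q_H − W = 660.1 kJ.
The hot reservoir loses entropy Q_H/T_H = 817/539.15 = 1.515 kJ/K; the cold reservoir gains Q_C/T_C = 660.1/292.59 = 2.256 kJ/K.
ΔS_univ = −Q_H/T_H + Q_C/T_C = 0.741 kJ/K (> 0, since η = 0.192 < η_Carnot = 0.457).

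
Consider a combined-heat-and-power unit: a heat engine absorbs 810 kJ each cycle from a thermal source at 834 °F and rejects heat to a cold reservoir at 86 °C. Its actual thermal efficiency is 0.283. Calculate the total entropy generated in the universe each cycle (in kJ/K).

T_H = 834 °F → (834 − 32) × 5/9 = 445.56 °C = 718.71 K.
T_C = 86 °C → 86 + 273.15 = 359.15 K.
W = η·Q_H = 0.283 × 810 = 229.2 kJ, so Q_C = Q_H − W = 580.8 kJ.
The hot reservoir loses entropy Q_H/T_H = 810/718.71 = 1.127 kJ/K; the cold reservoir gains Q_C/T_C = 580.8/359.15 = 1.617 kJ/K.
ΔS_univ = −Q_H/T_H + Q_C/T_C = 0.4900 kJ/K (> 0, since η = 0.283 < η_Carnot = 0.500).

ΔS_univ ≈ 0.4900 kJ/K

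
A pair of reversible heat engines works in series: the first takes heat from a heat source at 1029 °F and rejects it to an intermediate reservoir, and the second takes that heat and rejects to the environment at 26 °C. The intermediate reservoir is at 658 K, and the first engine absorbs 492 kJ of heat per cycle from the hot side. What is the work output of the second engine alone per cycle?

W₂ ≈ 213 kJ

T_H = 1029 °F → (1029 − 32) × 5/9 = 553.89 °C = 827.04 K.
T_C = 26 °C → 26 + 273.15 = 299.15 K.
Heat entering the second stage: Q_m = Q_H·(T_m/T_H) = 492 × 658.00/827.04 = 391 kJ.
Second-stage efficiency η₂ = 1 − T_C/T_m = 1 − 299.15/658.00 = 0.5454, so W₂ = η₂·Q_m = 213 kJ.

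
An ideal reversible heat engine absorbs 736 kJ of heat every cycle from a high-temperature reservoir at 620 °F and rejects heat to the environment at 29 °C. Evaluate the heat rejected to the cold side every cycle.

T_H = 620 °F → (620 − 32) × 5/9 = 326.67 °C = 599.82 K.
T_C = 29 °C → 29 + 273.15 = 302.15 K.
Since the cycle is reversible, η = 1 − T_C/T_H = 1 − 302.15/599.82 = 0.4963.
For a reversible cycle Q_C/Q_H = T_C/T_H, so Q_C = 736 × 302.15/599.82 = 371 kJ.

Q_C ≈ 371 kJ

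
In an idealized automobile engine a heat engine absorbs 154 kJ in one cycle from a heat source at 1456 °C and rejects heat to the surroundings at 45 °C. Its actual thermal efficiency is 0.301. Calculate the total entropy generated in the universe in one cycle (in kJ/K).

T_H = 1456 °C → 1456 + 273.15 = 1729.15 K.
T_C = 45 °C → 45 + 273.15 = 318.15 K.
W = η·Q_H = 0.301 × 154 = 46.35 kJ, so Q_C = Q_H − W = 107.6 kJ.
Reservoir entropy changes: ΔS_H = −Q_H/T_H = −154/1729.15 = -0.08906 kJ/K and ΔS_C = +Q_C/T_C = 107.6/318.15 = 0.3383 kJ/K.
ΔS_univ = −Q_H/T_H + Q_C/T_C = 0.249 kJ/K (> 0, since η = 0.301 < η_Carnot = 0.816).

ΔS_univ ≈ 0.249 kJ/K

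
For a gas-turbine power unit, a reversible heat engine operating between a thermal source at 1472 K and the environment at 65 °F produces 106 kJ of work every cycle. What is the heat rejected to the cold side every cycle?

T_C = 65 °F → (65 − 32) × 5/9 = 18.33 °C = 291.48 K.
η_rev = 1 − T_C/T_H = 1 − 291.48/1472.00 = 0.8020.
Since Q_C/Q_H = T_C/T_H and Q_H = W/η, Q_C = W·T_C/(T_H − T_C) = 106 × 291.48/1180.52 = 26.2 kJ.

Q_C ≈ 26.2 kJ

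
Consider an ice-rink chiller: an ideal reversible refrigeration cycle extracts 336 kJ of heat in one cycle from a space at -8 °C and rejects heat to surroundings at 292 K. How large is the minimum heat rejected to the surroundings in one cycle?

T_C = -8 °C → -8 + 273.15 = 265.15 K.
For a reversible cycle Q_H/Q_C = T_H/T_C, so Q_H = Q_C·T_H/T_C = 336 × 292.00/265.15 = 370.0 kJ.

Q_H ≈ 370.0 kJ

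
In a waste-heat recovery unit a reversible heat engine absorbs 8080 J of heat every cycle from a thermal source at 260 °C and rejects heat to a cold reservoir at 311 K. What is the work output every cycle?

W ≈ 3370 J

T_H = 260 °C → 260 + 273.15 = 533.15 K.
Carnot efficiency: η = 1 − T_C/T_H = 1 − 311.00/533.15 = 0.4167.
W = η·Q_H = 0.4167 × 8080 = 3370 J.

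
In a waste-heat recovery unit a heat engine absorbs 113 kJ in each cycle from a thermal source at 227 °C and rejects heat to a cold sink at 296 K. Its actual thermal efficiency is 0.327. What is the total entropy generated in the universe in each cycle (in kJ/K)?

T_H = 227 °C → 227 + 273.15 = 500.15 K.
W = η·Q_H = 0.327 × 113 = 36.95 kJ, so Q_C = Q_H − W = 76.05 kJ.
Reservoir entropy changes: ΔS_H = −Q_H/T_H = −113/500.15 = -0.2259 kJ/K and ΔS_C = +Q_C/T_C = 76.05/296.00 = 0.2569 kJ/K.
ΔS_univ = −Q_H/T_H + Q_C/T_C = 0.03099 kJ/K (> 0, since η = 0.327 < η_Carnot = 0.408).

ΔS_univ ≈ 0.03099 kJ/K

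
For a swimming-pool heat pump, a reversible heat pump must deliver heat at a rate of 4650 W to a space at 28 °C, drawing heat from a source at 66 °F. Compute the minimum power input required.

Ẇ_in ≈ 140.7 W

T_H = 28 °C → 28 + 273.15 = 301.15 K.
T_C = 66 °F → (66 − 32) × 5/9 = 18.89 °C = 292.04 K.
Reversible heating COP: COP_HP = T_H/(T_H − T_C) = 301.15/9.11 = 33.0530.
W = Q_H/COP_HP = 4650/33.0530 = 140.7 W.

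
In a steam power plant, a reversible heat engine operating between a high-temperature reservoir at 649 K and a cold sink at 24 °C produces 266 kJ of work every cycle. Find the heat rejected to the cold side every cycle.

Q_C ≈ 224.6 kJ

T_C = 24 °C → 24 + 273.15 = 297.15 K.
The Carnot efficiency is η = 1 − T_C/T_H = 1 − 297.15/649.00 = 0.5421.
Since Q_C/Q_H = T_C/T_H and Q_H = W/η, Q_C = W·T_C/(T_H − T_C) = 266 × 297.15/351.85 = 224.6 kJ.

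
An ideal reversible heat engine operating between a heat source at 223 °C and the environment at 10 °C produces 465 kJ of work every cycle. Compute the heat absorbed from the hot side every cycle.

T_H = 223 °C → 223 + 273.15 = 496.15 K.
T_C = 10 °C → 10 + 273.15 = 283.15 K.
For a reversible engine, η = 1 − T_C/T_H = 1 − 283.15/496.15 = 0.4293.
Q_H = W/η = 465/0.4293 = 1080 kJ.

Q_H ≈ 1080 kJ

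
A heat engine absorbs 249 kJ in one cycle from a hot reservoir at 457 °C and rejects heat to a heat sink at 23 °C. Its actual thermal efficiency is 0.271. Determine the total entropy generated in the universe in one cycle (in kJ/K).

T_H = 457 °C → 457 + 273.15 = 730.15 K.
T_C = 23 °C → 23 + 273.15 = 296.15 K.
W = η·Q_H = 0.271 × 249 = 67.48 kJ, so Q_C = Q_H − W = 181.5 kJ.
Reservoir entropy changes: ΔS_H = −Q_H/T_H = −249/730.15 = -0.3410 kJ/K and ΔS_C = +Q_C/T_C = 181.5/296.15 = 0.6129 kJ/K.
ΔS_univ = −Q_H/T_H + Q_C/T_C = 0.2719 kJ/K (> 0, since η = 0.271 < η_Carnot = 0.594).

ΔS_univ ≈ 0.2719 kJ/K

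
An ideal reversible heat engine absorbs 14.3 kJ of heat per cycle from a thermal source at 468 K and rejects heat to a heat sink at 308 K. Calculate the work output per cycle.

The Carnot efficiency is η = 1 − T_C/T_H = 1 − 308.00/468.00 = 0.3419.
W = η·Q_H = 0.3419 × 14.3 = 4.89 kJ.

W ≈ 4.89 kJ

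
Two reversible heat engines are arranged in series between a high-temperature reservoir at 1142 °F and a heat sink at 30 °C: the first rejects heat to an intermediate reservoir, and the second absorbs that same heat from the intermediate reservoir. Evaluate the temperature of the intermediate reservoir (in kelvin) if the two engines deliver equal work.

T_m ≈ 596 K

T_H = 1142 °F → (1142 − 32) × 5/9 = 616.67 °C = 889.82 K.
T_C = 30 °C → 30 + 273.15 = 303.15 K.
For reversible stages Q_m = Q_H·(T_m/T_H). Setting W₁ = Q_H(1 − T_m/T_H) equal to W₂ = Q_m(1 − T_C/T_m) = Q_H·(T_m − T_C)/T_H gives T_H − T_m = T_m − T_C, so T_m = (T_H + T_C)/2 = (889.82 + 303.15)/2 = 596 K.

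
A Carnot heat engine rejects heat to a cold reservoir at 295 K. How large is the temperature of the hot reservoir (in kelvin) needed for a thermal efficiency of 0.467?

From η = 1 − T_C/T_H, solving for T_H gives T_H = T_C/(1 − η) = 295.00/(1 − 0.467) = 553.5 K.

T_H ≈ 553.5 K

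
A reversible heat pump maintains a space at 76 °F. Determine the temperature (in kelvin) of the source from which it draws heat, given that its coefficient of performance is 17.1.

T_C ≈ 280.2 K

T_H = 76 °F → (76 − 32) × 5/9 = 24.44 °C = 297.59 K.
COP_HP = T_H/(T_H − T_C) ⇒ T_C = T_H·(COP_HP − 1)/COP_HP = 297.59 × (17.1 − 1)/17.1 = 280.2 K.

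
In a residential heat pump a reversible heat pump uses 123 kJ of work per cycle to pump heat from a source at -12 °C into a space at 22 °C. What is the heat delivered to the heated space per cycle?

T_H = 22 °C → 22 + 273.15 = 295.15 K.
T_C = -12 °C → -12 + 273.15 = 261.15 K.
COP_HP = T_H/(T_H − T_C) = 295.15/34.00 = 8.6809.
Q_H = COP_HP · W = 8.6809 × 123 = 1070 kJ.

Q_H ≈ 1070 kJ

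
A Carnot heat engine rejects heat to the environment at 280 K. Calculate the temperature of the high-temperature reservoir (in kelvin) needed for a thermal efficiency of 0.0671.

From η = 1 − T_C/T_H, solving for T_H gives T_H = T_C/(1 − η) = 280.00/(1 − 0.0671) = 300 K.

T_H ≈ 300 K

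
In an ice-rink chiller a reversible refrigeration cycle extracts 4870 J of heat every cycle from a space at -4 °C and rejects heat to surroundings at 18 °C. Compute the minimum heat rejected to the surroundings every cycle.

T_H = 18 °C → 18 + 273.15 = 291.15 K.
T_C = -4 °C → -4 + 273.15 = 269.15 K.
For a reversible cycle Q_H/Q_C = T_H/T_C, so Q_H = Q_C·T_H/T_C = 4870 × 291.15/269.15 = 5270 J.

Q_H ≈ 5270 J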